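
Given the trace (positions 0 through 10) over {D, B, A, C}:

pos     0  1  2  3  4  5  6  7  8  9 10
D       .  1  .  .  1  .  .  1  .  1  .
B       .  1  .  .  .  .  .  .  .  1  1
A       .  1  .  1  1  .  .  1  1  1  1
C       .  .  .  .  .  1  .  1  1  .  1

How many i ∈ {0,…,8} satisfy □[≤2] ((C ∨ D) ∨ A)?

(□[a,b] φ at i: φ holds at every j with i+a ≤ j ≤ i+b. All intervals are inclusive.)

Evaluate at each i in [0,8]:
  i=0: ✗ (fails at j=0)
  i=1: ✗ (fails at j=2)
  i=2: ✗ (fails at j=2)
  i=3: ✓ (all of [3,5])
  i=4: ✗ (fails at j=6)
  i=5: ✗ (fails at j=6)
  i=6: ✗ (fails at j=6)
  i=7: ✓ (all of [7,9])
  i=8: ✓ (all of [8,10])
Positions where it holds: {3, 7, 8} → 3.

3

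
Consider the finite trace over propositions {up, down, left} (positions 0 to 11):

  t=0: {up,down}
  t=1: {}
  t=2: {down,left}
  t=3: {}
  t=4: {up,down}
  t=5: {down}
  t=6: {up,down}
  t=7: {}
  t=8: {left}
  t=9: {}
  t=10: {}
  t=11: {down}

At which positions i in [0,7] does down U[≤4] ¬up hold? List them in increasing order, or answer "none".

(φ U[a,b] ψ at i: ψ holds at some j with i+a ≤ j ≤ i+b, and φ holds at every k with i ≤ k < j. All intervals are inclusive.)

Evaluate at each i in [0,7]:
  i=0: ✓ (rhs at j=1; lhs holds on [0,0])
  i=1: ✓ (rhs at j=1)
  i=2: ✓ (rhs at j=2)
  i=3: ✓ (rhs at j=3)
  i=4: ✓ (rhs at j=5; lhs holds on [4,4])
  i=5: ✓ (rhs at j=5)
  i=6: ✓ (rhs at j=7; lhs holds on [6,6])
  i=7: ✓ (rhs at j=7)

0, 1, 2, 3, 4, 5, 6, 7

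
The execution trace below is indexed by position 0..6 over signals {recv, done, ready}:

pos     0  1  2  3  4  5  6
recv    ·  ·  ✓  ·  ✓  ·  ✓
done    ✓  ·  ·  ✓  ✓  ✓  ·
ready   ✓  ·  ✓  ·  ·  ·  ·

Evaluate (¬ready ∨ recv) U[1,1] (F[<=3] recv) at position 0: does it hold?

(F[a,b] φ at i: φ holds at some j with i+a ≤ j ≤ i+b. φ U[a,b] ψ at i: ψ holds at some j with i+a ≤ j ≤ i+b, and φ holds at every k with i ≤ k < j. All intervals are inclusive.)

Need some j in [1,1] with F[<=3] recv, and (¬ready ∨ recv) at every k in [0,j-1].
  j=1: F[<=3] recv holds, but (¬ready ∨ recv) fails at k=0 → not this j.
No j in the window works → until fails.

Does not hold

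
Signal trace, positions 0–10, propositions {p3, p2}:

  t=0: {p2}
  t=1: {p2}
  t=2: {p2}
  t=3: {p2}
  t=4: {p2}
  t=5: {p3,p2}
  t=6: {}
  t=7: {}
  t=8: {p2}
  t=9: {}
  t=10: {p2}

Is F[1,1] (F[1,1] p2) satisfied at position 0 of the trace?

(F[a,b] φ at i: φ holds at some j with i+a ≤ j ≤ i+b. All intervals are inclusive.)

True

Check F[1,1] p2 at each j in [1,1]:
  j=1: holds (witness at 2)
Found at j=1 → formula holds.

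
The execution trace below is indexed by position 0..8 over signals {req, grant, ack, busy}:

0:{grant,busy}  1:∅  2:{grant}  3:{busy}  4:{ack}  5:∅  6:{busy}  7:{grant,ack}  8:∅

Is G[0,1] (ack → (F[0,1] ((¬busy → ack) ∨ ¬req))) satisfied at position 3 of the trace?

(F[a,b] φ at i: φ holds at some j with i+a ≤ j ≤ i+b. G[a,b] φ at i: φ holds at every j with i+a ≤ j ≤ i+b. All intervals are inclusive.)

Yes

Check (ack → (F[0,1] ((¬busy → ack) ∨ ¬req))) at every j in [3,4]:
  j=3: antecedent false → ✓
  j=4: antecedent true; consequent holds (witness at 4) → ✓
All positions satisfy it → formula holds.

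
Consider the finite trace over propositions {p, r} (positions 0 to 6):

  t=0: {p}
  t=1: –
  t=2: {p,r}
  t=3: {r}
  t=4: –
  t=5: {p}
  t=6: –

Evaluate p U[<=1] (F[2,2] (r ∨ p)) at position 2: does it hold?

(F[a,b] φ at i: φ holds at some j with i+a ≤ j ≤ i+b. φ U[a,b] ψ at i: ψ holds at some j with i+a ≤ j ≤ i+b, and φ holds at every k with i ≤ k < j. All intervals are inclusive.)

Need some j in [2,3] with F[2,2] (r ∨ p), and p at every k in [2,j-1].
  j=2: F[2,2] (r ∨ p) — fails (none in [4,4]).
  j=3: F[2,2] (r ∨ p) holds; p holds at every k in [2,2] → satisfied.

Yes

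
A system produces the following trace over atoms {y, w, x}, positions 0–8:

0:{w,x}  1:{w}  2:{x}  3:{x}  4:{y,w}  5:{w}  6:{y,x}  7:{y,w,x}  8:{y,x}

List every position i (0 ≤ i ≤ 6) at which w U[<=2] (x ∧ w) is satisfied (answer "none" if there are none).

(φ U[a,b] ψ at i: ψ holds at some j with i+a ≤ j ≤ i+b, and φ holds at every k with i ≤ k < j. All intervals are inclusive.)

0

Evaluate at each i in [0,6]:
  i=0: ✓ (rhs at j=0)
  i=1: ✗ (no rhs in [1,3])
  i=2: ✗ (no rhs in [2,4])
  i=3: ✗ (no rhs in [3,5])
  i=4: ✗ (no rhs in [4,6])
  i=5: ✗ (lhs fails at k=6 before rhs at j=7)
  i=6: ✗ (lhs fails at k=6 before rhs at j=7)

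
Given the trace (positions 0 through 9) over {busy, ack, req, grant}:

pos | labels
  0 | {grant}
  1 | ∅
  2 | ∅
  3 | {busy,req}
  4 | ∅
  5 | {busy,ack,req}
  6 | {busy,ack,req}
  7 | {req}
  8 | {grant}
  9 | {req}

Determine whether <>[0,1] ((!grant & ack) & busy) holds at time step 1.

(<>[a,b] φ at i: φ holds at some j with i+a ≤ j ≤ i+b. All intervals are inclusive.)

False

Check ((!grant & ack) & busy) at each j in [1,2]:
  j=1: false
  j=2: false
No position in the window satisfies it → formula fails.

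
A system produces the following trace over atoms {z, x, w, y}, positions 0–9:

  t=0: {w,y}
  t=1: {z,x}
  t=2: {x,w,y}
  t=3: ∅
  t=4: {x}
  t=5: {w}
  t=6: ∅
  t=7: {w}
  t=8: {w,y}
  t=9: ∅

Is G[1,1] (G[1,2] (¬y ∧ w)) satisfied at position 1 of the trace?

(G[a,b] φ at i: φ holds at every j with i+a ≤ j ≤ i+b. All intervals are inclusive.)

Does not hold

Check G[1,2] (¬y ∧ w) at every j in [2,2]:
  j=2: fails at 3
Fails at j=2 → formula fails.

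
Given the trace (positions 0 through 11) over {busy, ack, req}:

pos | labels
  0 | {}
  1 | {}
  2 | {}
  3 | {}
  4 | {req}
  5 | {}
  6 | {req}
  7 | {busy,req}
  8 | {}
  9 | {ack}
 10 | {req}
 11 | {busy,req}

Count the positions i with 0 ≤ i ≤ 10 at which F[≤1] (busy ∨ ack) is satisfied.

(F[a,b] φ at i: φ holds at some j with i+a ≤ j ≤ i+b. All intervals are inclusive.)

5

Evaluate at each i in [0,10]:
  i=0: ✗ (none in [0,1])
  i=1: ✗ (none in [1,2])
  i=2: ✗ (none in [2,3])
  i=3: ✗ (none in [3,4])
  i=4: ✗ (none in [4,5])
  i=5: ✗ (none in [5,6])
  i=6: ✓ (witness j=7)
  i=7: ✓ (witness j=7)
  i=8: ✓ (witness j=9)
  i=9: ✓ (witness j=9)
  i=10: ✓ (witness j=11)
Positions where it holds: {6, 7, 8, 9, 10} → 5.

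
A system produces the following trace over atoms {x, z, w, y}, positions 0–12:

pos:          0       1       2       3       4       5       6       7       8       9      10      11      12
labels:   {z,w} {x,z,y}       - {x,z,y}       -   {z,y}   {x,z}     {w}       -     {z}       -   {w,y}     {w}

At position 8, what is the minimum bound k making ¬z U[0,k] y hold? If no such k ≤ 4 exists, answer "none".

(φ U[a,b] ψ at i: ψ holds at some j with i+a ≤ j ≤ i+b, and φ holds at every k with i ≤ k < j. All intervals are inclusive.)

none

Need earliest j ≥ 8 with y, and ¬z at every k in [8,j-1].
  j=8: rhs fails.
  j=9: rhs fails.
  j=10: rhs fails.
  j=11: rhs holds but lhs fails at k=9.
  j=12: rhs fails.
No witness within the range → none.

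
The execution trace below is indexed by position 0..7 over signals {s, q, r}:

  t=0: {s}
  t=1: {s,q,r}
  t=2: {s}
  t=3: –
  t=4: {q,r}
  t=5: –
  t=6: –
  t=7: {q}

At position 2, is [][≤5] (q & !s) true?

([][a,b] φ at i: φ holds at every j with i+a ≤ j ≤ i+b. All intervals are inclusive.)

Check (q & !s) at every j in [2,7]:
  j=2: false
  j=3: false
  j=4: true
  j=5: false
  j=6: false
  j=7: true
Fails at j=2 → formula fails.

False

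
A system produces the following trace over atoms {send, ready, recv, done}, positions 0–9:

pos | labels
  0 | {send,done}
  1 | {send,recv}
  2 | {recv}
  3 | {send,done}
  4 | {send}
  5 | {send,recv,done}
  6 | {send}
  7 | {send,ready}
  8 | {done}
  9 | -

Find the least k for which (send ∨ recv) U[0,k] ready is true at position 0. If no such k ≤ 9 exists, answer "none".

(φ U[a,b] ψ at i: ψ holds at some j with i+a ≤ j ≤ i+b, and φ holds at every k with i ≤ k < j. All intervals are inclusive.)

7

Need earliest j ≥ 0 with ready, and (send ∨ recv) at every k in [0,j-1].
  j=0: rhs fails.
  j=1: rhs fails.
  j=2: rhs fails.
  j=3: rhs fails.
  j=4: rhs fails.
  j=5: rhs fails.
  j=6: rhs fails.
  j=7: rhs holds; lhs holds on [0,6]. k = 7.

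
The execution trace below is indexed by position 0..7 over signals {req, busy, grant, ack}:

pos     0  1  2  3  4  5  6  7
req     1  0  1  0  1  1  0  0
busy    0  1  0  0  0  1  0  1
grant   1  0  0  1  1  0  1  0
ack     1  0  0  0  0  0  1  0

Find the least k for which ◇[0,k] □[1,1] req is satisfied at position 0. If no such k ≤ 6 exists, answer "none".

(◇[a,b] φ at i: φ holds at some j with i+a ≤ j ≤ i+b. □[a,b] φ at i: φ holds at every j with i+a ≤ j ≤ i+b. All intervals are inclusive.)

1

Scan j = 0,1,… for □[1,1] req:
  j=0: fails
  j=1: holds
First hit at j=1, so smallest k = 1-0 = 1.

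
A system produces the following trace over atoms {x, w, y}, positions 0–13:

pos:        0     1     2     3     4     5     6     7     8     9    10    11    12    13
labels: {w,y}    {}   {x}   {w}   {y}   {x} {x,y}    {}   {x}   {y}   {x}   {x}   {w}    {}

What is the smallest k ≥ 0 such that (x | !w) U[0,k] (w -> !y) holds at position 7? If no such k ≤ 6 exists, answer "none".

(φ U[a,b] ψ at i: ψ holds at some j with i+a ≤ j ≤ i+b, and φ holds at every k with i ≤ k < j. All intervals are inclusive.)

0

Need earliest j ≥ 7 with (w -> !y), and (x | !w) at every k in [7,j-1].
  j=7: rhs holds (empty prefix). k = 0.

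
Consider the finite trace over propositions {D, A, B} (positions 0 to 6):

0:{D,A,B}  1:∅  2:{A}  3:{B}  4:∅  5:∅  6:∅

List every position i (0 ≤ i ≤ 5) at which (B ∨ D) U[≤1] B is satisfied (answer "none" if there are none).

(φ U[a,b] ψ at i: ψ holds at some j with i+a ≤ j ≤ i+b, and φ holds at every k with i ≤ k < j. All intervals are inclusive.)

0, 3

Evaluate at each i in [0,5]:
  i=0: ✓ (rhs at j=0)
  i=1: ✗ (no rhs in [1,2])
  i=2: ✗ (lhs fails at k=2 before rhs at j=3)
  i=3: ✓ (rhs at j=3)
  i=4: ✗ (no rhs in [4,5])
  i=5: ✗ (no rhs in [5,6])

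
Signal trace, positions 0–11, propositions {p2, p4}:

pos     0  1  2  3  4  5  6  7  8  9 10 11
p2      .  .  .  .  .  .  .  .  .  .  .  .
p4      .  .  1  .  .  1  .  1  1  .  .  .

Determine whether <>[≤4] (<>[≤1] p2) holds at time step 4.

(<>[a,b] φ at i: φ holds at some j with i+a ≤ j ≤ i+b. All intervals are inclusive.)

False

Check <>[≤1] p2 at each j in [4,8]:
  j=4: fails (none in [4,5])
  j=5: fails (none in [5,6])
  j=6: fails (none in [6,7])
  j=7: fails (none in [7,8])
  j=8: fails (none in [8,9])
No position in the window satisfies it → formula fails.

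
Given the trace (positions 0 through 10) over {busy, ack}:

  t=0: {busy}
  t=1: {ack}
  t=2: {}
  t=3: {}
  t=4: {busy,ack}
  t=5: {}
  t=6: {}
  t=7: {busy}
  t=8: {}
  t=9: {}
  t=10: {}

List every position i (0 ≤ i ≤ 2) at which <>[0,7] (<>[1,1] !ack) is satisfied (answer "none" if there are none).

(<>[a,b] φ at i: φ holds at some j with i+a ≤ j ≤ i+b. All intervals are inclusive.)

0, 1, 2

Evaluate at each i in [0,2]:
  i=0: ✓ (witness j=1)
  i=1: ✓ (witness j=1)
  i=2: ✓ (witness j=2)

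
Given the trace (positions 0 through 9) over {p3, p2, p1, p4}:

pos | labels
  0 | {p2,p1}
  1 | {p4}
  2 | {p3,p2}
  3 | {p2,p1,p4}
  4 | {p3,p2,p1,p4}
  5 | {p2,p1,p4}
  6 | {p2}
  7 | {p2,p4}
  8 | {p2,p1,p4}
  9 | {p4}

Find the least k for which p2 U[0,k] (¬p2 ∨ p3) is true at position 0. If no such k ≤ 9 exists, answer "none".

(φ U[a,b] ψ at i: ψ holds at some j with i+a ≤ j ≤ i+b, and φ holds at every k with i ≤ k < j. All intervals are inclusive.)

Need earliest j ≥ 0 with (¬p2 ∨ p3), and p2 at every k in [0,j-1].
  j=0: rhs fails.
  j=1: rhs holds; lhs holds on [0,0]. k = 1.

1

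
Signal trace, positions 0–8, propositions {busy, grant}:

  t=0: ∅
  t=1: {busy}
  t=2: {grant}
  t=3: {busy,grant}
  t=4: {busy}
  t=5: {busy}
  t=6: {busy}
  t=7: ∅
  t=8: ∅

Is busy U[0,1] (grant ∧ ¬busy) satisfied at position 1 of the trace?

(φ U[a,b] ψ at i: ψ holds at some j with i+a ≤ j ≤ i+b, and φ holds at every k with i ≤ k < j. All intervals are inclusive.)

Need some j in [1,2] with (grant ∧ ¬busy), and busy at every k in [1,j-1].
  j=1: (grant ∧ ¬busy) false.
  j=2: (grant ∧ ¬busy) holds; busy holds at every k in [1,1] → satisfied.

Yes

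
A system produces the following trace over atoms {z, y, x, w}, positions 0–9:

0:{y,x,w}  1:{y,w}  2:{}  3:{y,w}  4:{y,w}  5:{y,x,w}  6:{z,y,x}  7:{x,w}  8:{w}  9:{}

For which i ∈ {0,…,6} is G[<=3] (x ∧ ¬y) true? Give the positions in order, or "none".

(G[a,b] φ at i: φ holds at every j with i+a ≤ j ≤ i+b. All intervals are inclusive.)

none

Evaluate at each i in [0,6]:
  i=0: ✗ (fails at j=0)
  i=1: ✗ (fails at j=1)
  i=2: ✗ (fails at j=2)
  i=3: ✗ (fails at j=3)
  i=4: ✗ (fails at j=4)
  i=5: ✗ (fails at j=5)
  i=6: ✗ (fails at j=6)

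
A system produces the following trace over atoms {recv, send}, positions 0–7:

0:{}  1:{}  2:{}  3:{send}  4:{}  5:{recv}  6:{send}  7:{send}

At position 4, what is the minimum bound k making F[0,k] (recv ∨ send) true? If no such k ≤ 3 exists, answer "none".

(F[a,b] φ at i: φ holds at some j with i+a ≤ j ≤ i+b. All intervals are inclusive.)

Scan j = 4,5,… for (recv ∨ send):
  j=4: fails
  j=5: holds
First hit at j=5, so smallest k = 5-4 = 1.

1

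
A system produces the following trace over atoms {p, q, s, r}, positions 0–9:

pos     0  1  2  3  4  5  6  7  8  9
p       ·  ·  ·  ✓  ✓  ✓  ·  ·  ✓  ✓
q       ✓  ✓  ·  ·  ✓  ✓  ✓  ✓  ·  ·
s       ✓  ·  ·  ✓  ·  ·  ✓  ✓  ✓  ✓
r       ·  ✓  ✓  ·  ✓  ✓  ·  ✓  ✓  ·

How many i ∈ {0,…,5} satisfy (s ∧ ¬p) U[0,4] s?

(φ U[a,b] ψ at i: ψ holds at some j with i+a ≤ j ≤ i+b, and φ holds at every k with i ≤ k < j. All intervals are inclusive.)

Evaluate at each i in [0,5]:
  i=0: ✓ (rhs at j=0)
  i=1: ✗ (lhs fails at k=1 before rhs at j=3)
  i=2: ✗ (lhs fails at k=2 before rhs at j=3)
  i=3: ✓ (rhs at j=3)
  i=4: ✗ (lhs fails at k=4 before rhs at j=6)
  i=5: ✗ (lhs fails at k=5 before rhs at j=6)
Positions where it holds: {0, 3} → 2.

2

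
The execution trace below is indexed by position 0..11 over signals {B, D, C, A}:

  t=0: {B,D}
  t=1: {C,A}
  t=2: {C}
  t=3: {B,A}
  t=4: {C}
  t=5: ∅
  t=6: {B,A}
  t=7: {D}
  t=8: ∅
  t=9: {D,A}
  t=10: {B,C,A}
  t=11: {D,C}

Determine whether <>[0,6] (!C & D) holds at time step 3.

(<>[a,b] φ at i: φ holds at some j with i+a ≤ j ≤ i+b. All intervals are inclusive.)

Check (!C & D) at each j in [3,9]:
  j=3: false
  j=4: false
  j=5: false
  j=6: false
  j=7: true
  j=8: false
  j=9: true
Found at j=7 → formula holds.

True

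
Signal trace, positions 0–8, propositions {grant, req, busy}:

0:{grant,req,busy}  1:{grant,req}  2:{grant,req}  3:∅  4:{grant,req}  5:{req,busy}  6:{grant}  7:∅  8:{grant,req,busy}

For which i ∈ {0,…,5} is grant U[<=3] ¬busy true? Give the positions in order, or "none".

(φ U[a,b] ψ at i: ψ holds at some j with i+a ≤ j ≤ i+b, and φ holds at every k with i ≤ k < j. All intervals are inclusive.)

0, 1, 2, 3, 4

Evaluate at each i in [0,5]:
  i=0: ✓ (rhs at j=1; lhs holds on [0,0])
  i=1: ✓ (rhs at j=1)
  i=2: ✓ (rhs at j=2)
  i=3: ✓ (rhs at j=3)
  i=4: ✓ (rhs at j=4)
  i=5: ✗ (lhs fails at k=5 before rhs at j=6)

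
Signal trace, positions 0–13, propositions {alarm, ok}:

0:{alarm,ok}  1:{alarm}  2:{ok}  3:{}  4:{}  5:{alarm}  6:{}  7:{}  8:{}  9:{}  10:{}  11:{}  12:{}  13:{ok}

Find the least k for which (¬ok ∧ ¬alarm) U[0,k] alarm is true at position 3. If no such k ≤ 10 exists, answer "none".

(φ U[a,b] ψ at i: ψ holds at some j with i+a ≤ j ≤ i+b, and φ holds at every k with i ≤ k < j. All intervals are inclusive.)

2

Need earliest j ≥ 3 with alarm, and (¬ok ∧ ¬alarm) at every k in [3,j-1].
  j=3: rhs fails.
  j=4: rhs fails.
  j=5: rhs holds; lhs holds on [3,4]. k = 2.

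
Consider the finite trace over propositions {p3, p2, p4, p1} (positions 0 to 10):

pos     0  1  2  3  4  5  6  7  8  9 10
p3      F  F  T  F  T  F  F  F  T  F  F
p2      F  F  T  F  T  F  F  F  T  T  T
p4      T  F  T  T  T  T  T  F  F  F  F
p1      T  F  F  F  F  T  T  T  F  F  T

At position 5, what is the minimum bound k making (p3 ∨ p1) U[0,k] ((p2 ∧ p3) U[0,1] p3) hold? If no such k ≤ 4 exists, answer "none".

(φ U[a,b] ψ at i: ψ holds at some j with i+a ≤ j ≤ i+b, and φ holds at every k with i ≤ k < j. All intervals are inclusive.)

Need earliest j ≥ 5 with ((p2 ∧ p3) U[0,1] p3), and (p3 ∨ p1) at every k in [5,j-1].
  j=5: rhs fails.
  j=6: rhs fails.
  j=7: rhs fails.
  j=8: rhs holds; lhs holds on [5,7]. k = 3.

3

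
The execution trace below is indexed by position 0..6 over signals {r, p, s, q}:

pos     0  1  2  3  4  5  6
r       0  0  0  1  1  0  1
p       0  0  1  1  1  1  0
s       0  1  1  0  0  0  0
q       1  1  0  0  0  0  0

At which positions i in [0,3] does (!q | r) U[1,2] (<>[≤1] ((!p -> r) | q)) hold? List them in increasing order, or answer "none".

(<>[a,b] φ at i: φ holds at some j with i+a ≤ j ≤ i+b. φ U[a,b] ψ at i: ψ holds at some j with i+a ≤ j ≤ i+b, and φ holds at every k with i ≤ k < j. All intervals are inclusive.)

2, 3

Evaluate at each i in [0,3]:
  i=0: ✗ (lhs fails at k=0 before rhs at j=1)
  i=1: ✗ (lhs fails at k=1 before rhs at j=2)
  i=2: ✓ (rhs at j=3; lhs holds on [2,2])
  i=3: ✓ (rhs at j=4; lhs holds on [3,3])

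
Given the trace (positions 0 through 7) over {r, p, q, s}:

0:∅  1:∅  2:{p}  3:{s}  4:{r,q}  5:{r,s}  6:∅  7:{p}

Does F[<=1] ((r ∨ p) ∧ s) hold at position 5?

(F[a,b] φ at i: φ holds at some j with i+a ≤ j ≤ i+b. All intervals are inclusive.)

Yes

Check ((r ∨ p) ∧ s) at each j in [5,6]:
  j=5: true
  j=6: false
Found at j=5 → formula holds.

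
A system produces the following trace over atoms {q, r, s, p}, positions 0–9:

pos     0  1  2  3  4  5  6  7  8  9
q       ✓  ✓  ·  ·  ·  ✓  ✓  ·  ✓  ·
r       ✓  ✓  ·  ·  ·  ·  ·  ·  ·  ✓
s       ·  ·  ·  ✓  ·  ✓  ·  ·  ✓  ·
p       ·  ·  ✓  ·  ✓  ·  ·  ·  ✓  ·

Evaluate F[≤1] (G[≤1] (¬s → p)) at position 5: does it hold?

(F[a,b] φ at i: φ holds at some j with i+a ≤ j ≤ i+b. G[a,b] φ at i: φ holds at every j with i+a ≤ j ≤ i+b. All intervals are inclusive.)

False

Check G[≤1] (¬s → p) at each j in [5,6]:
  j=5: fails at 6
  j=6: fails at 6
No position in the window satisfies it → formula fails.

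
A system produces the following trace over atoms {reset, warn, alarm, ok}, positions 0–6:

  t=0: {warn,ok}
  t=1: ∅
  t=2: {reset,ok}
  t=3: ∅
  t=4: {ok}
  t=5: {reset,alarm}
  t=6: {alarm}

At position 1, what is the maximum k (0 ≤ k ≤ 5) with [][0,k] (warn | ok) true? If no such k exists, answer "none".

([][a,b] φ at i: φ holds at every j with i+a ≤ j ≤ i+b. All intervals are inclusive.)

(warn | ok) must hold from j=1 onward; find where it first fails.
  j=1: fails → no k works.

none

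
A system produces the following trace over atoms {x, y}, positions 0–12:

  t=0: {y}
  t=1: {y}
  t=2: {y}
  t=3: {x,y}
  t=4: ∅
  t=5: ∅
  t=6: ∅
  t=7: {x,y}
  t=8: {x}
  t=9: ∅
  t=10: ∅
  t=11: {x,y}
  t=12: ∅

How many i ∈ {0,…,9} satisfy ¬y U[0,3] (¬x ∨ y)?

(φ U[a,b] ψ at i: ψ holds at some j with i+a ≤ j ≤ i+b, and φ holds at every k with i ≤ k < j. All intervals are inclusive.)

10

Evaluate at each i in [0,9]:
  i=0: ✓ (rhs at j=0)
  i=1: ✓ (rhs at j=1)
  i=2: ✓ (rhs at j=2)
  i=3: ✓ (rhs at j=3)
  i=4: ✓ (rhs at j=4)
  i=5: ✓ (rhs at j=5)
  i=6: ✓ (rhs at j=6)
  i=7: ✓ (rhs at j=7)
  i=8: ✓ (rhs at j=9; lhs holds on [8,8])
  i=9: ✓ (rhs at j=9)
Positions where it holds: {0, 1, 2, 3, 4, 5, 6, 7, 8, 9} → 10.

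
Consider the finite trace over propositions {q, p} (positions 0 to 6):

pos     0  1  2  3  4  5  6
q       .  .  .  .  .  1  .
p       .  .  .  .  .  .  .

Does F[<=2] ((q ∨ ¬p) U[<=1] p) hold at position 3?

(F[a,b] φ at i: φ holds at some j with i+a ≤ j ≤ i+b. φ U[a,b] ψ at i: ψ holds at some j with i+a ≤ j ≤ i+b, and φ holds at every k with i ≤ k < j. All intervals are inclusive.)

Check ((q ∨ ¬p) U[<=1] p) at each j in [3,5]:
  j=3: fails
  j=4: fails
  j=5: fails
No position in the window satisfies it → formula fails.

No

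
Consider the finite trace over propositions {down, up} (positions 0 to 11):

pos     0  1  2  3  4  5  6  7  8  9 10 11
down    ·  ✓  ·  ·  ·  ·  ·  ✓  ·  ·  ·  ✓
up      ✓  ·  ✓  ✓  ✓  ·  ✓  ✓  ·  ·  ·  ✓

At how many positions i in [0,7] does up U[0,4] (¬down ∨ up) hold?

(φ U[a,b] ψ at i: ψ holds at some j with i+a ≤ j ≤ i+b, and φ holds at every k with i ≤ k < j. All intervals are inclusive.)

Evaluate at each i in [0,7]:
  i=0: ✓ (rhs at j=0)
  i=1: ✗ (lhs fails at k=1 before rhs at j=2)
  i=2: ✓ (rhs at j=2)
  i=3: ✓ (rhs at j=3)
  i=4: ✓ (rhs at j=4)
  i=5: ✓ (rhs at j=5)
  i=6: ✓ (rhs at j=6)
  i=7: ✓ (rhs at j=7)
Positions where it holds: {0, 2, 3, 4, 5, 6, 7} → 7.

7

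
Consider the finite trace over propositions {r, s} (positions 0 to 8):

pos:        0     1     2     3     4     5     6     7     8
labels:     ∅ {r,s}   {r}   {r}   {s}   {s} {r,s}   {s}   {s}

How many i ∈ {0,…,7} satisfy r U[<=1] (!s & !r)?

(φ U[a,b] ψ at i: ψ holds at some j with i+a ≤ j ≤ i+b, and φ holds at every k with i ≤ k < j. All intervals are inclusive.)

Evaluate at each i in [0,7]:
  i=0: ✓ (rhs at j=0)
  i=1: ✗ (no rhs in [1,2])
  i=2: ✗ (no rhs in [2,3])
  i=3: ✗ (no rhs in [3,4])
  i=4: ✗ (no rhs in [4,5])
  i=5: ✗ (no rhs in [5,6])
  i=6: ✗ (no rhs in [6,7])
  i=7: ✗ (no rhs in [7,8])
Positions where it holds: {0} → 1.

1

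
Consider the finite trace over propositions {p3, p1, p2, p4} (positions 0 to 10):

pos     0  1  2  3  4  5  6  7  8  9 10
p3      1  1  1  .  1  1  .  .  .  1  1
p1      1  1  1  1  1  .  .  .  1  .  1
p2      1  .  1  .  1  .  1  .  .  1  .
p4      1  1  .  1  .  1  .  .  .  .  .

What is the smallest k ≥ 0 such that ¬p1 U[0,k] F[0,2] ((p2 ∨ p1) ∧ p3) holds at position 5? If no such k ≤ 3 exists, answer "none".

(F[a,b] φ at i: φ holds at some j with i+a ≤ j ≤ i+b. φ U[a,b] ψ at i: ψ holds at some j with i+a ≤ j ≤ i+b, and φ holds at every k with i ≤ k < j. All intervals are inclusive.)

Need earliest j ≥ 5 with F[0,2] ((p2 ∨ p1) ∧ p3), and ¬p1 at every k in [5,j-1].
  j=5: rhs fails.
  j=6: rhs fails.
  j=7: rhs holds; lhs holds on [5,6]. k = 2.

2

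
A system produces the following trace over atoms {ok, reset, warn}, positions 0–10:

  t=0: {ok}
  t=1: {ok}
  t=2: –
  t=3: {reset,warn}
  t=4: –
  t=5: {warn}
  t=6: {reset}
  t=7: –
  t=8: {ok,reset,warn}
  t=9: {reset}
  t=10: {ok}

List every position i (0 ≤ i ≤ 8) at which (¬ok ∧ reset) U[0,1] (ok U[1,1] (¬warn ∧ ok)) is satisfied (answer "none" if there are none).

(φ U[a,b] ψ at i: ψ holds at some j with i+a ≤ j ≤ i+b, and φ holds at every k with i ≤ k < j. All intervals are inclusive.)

0

Evaluate at each i in [0,8]:
  i=0: ✓ (rhs at j=0)
  i=1: ✗ (no rhs in [1,2])
  i=2: ✗ (no rhs in [2,3])
  i=3: ✗ (no rhs in [3,4])
  i=4: ✗ (no rhs in [4,5])
  i=5: ✗ (no rhs in [5,6])
  i=6: ✗ (no rhs in [6,7])
  i=7: ✗ (no rhs in [7,8])
  i=8: ✗ (no rhs in [8,9])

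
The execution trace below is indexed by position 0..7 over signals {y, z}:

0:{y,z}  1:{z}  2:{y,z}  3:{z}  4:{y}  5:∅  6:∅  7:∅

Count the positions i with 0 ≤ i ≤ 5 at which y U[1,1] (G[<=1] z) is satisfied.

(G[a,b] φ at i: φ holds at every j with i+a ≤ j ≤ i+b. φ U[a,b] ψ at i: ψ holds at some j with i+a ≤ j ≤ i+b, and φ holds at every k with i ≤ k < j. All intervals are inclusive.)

1

Evaluate at each i in [0,5]:
  i=0: ✓ (rhs at j=1; lhs holds on [0,0])
  i=1: ✗ (lhs fails at k=1 before rhs at j=2)
  i=2: ✗ (no rhs in [3,3])
  i=3: ✗ (no rhs in [4,4])
  i=4: ✗ (no rhs in [5,5])
  i=5: ✗ (no rhs in [6,6])
Positions where it holds: {0} → 1.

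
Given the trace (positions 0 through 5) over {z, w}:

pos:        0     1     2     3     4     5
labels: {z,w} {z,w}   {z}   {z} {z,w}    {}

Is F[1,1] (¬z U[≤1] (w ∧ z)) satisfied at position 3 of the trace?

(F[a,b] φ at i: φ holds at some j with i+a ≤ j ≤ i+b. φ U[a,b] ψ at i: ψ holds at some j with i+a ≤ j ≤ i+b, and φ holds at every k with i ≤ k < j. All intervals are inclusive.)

Check (¬z U[≤1] (w ∧ z)) at each j in [4,4]:
  j=4: holds
Found at j=4 → formula holds.

Holds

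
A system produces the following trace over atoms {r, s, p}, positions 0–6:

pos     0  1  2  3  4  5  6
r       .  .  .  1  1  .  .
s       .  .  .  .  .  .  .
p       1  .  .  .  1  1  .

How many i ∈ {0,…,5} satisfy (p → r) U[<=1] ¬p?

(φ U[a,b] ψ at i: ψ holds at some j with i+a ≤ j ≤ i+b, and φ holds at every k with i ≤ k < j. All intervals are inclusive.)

3

Evaluate at each i in [0,5]:
  i=0: ✗ (lhs fails at k=0 before rhs at j=1)
  i=1: ✓ (rhs at j=1)
  i=2: ✓ (rhs at j=2)
  i=3: ✓ (rhs at j=3)
  i=4: ✗ (no rhs in [4,5])
  i=5: ✗ (lhs fails at k=5 before rhs at j=6)
Positions where it holds: {1, 2, 3} → 3.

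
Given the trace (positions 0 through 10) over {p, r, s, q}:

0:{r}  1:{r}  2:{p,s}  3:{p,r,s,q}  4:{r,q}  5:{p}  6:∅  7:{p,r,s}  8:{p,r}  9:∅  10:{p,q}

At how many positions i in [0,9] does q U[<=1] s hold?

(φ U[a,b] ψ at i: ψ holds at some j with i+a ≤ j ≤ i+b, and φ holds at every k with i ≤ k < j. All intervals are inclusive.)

3

Evaluate at each i in [0,9]:
  i=0: ✗ (no rhs in [0,1])
  i=1: ✗ (lhs fails at k=1 before rhs at j=2)
  i=2: ✓ (rhs at j=2)
  i=3: ✓ (rhs at j=3)
  i=4: ✗ (no rhs in [4,5])
  i=5: ✗ (no rhs in [5,6])
  i=6: ✗ (lhs fails at k=6 before rhs at j=7)
  i=7: ✓ (rhs at j=7)
  i=8: ✗ (no rhs in [8,9])
  i=9: ✗ (no rhs in [9,10])
Positions where it holds: {2, 3, 7} → 3.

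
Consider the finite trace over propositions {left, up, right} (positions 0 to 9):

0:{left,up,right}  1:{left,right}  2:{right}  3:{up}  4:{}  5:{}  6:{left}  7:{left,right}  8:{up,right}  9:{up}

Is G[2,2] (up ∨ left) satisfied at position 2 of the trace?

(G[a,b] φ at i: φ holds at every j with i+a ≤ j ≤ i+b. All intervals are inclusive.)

Does not hold

Check (up ∨ left) at every j in [4,4]:
  j=4: false
Fails at j=4 → formula fails.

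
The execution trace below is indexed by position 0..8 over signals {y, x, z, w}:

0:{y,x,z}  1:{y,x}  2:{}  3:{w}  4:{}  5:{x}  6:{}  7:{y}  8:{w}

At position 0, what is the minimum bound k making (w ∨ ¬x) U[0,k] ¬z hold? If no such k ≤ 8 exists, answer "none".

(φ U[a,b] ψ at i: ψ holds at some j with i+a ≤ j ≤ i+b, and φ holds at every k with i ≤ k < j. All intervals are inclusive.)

Need earliest j ≥ 0 with ¬z, and (w ∨ ¬x) at every k in [0,j-1].
  j=0: rhs fails.
  j=1: rhs holds but lhs fails at k=0.
  j=2: rhs holds but lhs fails at k=0.
  j=3: rhs holds but lhs fails at k=0.
  j=4: rhs holds but lhs fails at k=0.
  j=5: rhs holds but lhs fails at k=0.
  j=6: rhs holds but lhs fails at k=0.
  j=7: rhs holds but lhs fails at k=0.
  j=8: rhs holds but lhs fails at k=0.
No witness within the range → none.

none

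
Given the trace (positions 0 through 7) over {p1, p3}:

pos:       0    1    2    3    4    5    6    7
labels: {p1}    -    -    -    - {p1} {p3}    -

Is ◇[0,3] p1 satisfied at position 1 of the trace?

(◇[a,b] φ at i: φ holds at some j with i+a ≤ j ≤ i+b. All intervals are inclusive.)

Check p1 at each j in [1,4]:
  j=1: false
  j=2: false
  j=3: false
  j=4: false
No position in the window satisfies it → formula fails.

No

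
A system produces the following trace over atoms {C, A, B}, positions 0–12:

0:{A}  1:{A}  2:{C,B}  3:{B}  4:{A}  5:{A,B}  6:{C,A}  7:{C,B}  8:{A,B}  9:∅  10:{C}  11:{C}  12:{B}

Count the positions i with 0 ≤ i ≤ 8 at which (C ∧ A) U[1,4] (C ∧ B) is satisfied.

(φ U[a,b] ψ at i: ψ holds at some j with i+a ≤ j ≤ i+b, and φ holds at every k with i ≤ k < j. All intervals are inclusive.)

Evaluate at each i in [0,8]:
  i=0: ✗ (lhs fails at k=0 before rhs at j=2)
  i=1: ✗ (lhs fails at k=1 before rhs at j=2)
  i=2: ✗ (no rhs in [3,6])
  i=3: ✗ (lhs fails at k=3 before rhs at j=7)
  i=4: ✗ (lhs fails at k=4 before rhs at j=7)
  i=5: ✗ (lhs fails at k=5 before rhs at j=7)
  i=6: ✓ (rhs at j=7; lhs holds on [6,6])
  i=7: ✗ (no rhs in [8,11])
  i=8: ✗ (no rhs in [9,12])
Positions where it holds: {6} → 1.

1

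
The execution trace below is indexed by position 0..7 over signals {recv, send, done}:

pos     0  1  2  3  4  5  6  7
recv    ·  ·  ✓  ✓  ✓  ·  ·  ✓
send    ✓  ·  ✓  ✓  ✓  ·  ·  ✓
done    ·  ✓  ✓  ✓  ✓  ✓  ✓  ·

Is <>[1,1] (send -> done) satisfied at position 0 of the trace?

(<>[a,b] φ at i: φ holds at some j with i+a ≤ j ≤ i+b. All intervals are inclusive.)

Check (send -> done) at each j in [1,1]:
  j=1: true
Found at j=1 → formula holds.

Holds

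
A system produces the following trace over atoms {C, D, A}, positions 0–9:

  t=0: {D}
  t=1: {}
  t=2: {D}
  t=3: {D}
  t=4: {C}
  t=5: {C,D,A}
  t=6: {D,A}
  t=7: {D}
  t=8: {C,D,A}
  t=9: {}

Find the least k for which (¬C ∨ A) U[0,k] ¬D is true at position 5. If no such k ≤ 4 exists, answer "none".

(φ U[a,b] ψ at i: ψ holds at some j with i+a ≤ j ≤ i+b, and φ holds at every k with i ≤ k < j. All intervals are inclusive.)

4

Need earliest j ≥ 5 with ¬D, and (¬C ∨ A) at every k in [5,j-1].
  j=5: rhs fails.
  j=6: rhs fails.
  j=7: rhs fails.
  j=8: rhs fails.
  j=9: rhs holds; lhs holds on [5,8]. k = 4.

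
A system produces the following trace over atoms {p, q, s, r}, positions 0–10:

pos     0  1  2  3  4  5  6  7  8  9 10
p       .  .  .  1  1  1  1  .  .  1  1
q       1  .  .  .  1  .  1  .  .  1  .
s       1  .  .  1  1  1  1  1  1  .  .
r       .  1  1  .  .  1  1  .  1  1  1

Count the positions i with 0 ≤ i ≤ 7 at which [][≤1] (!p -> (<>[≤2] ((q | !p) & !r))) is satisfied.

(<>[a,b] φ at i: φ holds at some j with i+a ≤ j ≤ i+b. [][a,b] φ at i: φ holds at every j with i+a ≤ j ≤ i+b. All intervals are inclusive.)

5

Evaluate at each i in [0,7]:
  i=0: ✗ (fails at j=1)
  i=1: ✗ (fails at j=1)
  i=2: ✓ (all of [2,3])
  i=3: ✓ (all of [3,4])
  i=4: ✓ (all of [4,5])
  i=5: ✓ (all of [5,6])
  i=6: ✓ (all of [6,7])
  i=7: ✗ (fails at j=8)
Positions where it holds: {2, 3, 4, 5, 6} → 5.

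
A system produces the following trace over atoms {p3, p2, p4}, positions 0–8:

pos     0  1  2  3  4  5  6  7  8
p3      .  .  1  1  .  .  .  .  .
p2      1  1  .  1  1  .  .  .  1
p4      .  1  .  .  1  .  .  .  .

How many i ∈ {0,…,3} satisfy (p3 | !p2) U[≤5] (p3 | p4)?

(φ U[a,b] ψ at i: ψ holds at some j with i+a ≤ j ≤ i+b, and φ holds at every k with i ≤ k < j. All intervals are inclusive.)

3

Evaluate at each i in [0,3]:
  i=0: ✗ (lhs fails at k=0 before rhs at j=1)
  i=1: ✓ (rhs at j=1)
  i=2: ✓ (rhs at j=2)
  i=3: ✓ (rhs at j=3)
Positions where it holds: {1, 2, 3} → 3.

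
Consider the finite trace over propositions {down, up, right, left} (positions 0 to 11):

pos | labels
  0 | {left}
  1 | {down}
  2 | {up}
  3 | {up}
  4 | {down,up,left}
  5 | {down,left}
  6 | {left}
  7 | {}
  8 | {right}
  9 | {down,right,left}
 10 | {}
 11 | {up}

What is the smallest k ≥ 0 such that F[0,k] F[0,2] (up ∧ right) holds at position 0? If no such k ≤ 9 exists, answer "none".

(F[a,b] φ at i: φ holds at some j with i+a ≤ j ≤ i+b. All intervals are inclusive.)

none

Scan j = 0,1,… for F[0,2] (up ∧ right):
  j=0: fails
  j=1: fails
  j=2: fails
  j=3: fails
  j=4: fails
  j=5: fails
  j=6: fails
  j=7: fails
  j=8: fails
  j=9: fails
No j in [0,9] satisfies it → none.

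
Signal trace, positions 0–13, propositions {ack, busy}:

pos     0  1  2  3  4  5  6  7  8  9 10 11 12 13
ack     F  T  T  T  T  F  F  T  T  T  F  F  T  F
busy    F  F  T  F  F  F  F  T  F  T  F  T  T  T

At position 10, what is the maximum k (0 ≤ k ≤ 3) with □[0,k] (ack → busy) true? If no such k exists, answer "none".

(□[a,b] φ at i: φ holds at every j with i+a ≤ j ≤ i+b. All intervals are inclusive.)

(ack → busy) must hold from j=10 onward; find where it first fails.
  j=10: holds
  j=11: holds
  j=12: holds
  j=13: holds
Holds through j=13; largest k = 3.

3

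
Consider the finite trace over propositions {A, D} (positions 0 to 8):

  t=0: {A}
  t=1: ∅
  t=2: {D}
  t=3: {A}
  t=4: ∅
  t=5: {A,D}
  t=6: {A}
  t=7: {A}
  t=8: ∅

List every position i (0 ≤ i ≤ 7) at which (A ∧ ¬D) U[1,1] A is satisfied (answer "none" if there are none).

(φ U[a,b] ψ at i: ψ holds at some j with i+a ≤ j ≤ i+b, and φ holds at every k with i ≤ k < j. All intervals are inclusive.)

Evaluate at each i in [0,7]:
  i=0: ✗ (no rhs in [1,1])
  i=1: ✗ (no rhs in [2,2])
  i=2: ✗ (lhs fails at k=2 before rhs at j=3)
  i=3: ✗ (no rhs in [4,4])
  i=4: ✗ (lhs fails at k=4 before rhs at j=5)
  i=5: ✗ (lhs fails at k=5 before rhs at j=6)
  i=6: ✓ (rhs at j=7; lhs holds on [6,6])
  i=7: ✗ (no rhs in [8,8])

6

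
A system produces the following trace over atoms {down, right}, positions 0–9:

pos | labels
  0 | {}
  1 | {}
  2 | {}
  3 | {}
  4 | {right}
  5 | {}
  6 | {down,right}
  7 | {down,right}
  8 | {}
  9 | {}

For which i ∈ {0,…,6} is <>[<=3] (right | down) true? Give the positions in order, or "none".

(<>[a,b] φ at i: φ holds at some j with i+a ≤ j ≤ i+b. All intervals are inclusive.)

1, 2, 3, 4, 5, 6

Evaluate at each i in [0,6]:
  i=0: ✗ (none in [0,3])
  i=1: ✓ (witness j=4)
  i=2: ✓ (witness j=4)
  i=3: ✓ (witness j=4)
  i=4: ✓ (witness j=4)
  i=5: ✓ (witness j=6)
  i=6: ✓ (witness j=6)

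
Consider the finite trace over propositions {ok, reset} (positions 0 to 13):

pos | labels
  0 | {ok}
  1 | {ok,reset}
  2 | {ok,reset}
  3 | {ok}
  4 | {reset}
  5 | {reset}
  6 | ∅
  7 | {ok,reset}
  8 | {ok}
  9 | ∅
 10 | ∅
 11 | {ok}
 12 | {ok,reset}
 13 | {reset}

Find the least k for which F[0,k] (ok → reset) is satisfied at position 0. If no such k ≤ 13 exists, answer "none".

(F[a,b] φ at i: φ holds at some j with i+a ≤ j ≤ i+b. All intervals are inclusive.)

Scan j = 0,1,… for (ok → reset):
  j=0: fails
  j=1: holds
First hit at j=1, so smallest k = 1-0 = 1.

1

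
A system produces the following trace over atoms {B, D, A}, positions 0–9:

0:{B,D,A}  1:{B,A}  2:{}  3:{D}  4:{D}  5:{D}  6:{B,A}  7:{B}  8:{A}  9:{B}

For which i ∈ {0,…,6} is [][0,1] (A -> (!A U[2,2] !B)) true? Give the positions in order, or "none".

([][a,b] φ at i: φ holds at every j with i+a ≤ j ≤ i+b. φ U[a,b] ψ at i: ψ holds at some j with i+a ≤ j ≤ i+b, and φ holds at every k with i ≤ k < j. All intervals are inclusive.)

Evaluate at each i in [0,6]:
  i=0: ✗ (fails at j=0)
  i=1: ✗ (fails at j=1)
  i=2: ✓ (all of [2,3])
  i=3: ✓ (all of [3,4])
  i=4: ✓ (all of [4,5])
  i=5: ✗ (fails at j=6)
  i=6: ✗ (fails at j=6)

2, 3, 4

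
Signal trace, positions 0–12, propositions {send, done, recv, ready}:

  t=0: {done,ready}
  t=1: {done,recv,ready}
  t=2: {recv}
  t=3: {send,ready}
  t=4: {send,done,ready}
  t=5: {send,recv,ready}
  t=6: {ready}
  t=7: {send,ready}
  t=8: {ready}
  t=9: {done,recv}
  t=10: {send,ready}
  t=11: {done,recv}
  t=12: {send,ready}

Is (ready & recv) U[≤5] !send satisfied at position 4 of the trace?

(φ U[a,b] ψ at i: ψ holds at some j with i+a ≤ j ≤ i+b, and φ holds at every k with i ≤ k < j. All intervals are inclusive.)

Need some j in [4,9] with !send, and (ready & recv) at every k in [4,j-1].
  j=4: !send false.
  j=5: !send false.
  j=6: !send holds, but (ready & recv) fails at k=4 → not this j.
  j=7: !send false.
  j=8: !send holds, but (ready & recv) fails at k=4 → not this j.
  j=9: !send holds, but (ready & recv) fails at k=4 → not this j.
No j in the window works → until fails.

No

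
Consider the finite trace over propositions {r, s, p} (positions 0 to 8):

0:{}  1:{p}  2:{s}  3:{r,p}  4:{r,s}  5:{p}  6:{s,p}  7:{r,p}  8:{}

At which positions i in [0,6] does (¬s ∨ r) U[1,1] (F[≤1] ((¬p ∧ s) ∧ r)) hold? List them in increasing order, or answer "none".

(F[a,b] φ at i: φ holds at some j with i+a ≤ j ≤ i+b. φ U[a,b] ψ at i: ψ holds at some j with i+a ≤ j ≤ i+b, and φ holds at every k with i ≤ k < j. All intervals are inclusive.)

Evaluate at each i in [0,6]:
  i=0: ✗ (no rhs in [1,1])
  i=1: ✗ (no rhs in [2,2])
  i=2: ✗ (lhs fails at k=2 before rhs at j=3)
  i=3: ✓ (rhs at j=4; lhs holds on [3,3])
  i=4: ✗ (no rhs in [5,5])
  i=5: ✗ (no rhs in [6,6])
  i=6: ✗ (no rhs in [7,7])

3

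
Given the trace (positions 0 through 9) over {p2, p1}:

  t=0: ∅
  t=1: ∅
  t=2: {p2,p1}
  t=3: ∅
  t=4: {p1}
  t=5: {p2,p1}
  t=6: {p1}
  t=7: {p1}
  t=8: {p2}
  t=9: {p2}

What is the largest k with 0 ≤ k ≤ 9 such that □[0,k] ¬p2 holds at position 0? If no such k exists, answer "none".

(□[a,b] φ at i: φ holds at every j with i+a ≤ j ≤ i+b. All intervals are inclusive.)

1

¬p2 must hold from j=0 onward; find where it first fails.
  j=0: holds
  j=1: holds
  j=2: fails
Holds on [0,1], so largest k = 1.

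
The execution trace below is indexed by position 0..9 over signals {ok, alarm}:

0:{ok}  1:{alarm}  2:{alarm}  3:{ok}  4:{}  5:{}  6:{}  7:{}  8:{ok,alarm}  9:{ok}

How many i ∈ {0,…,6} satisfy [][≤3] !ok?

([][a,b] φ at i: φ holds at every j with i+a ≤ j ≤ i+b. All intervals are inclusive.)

1

Evaluate at each i in [0,6]:
  i=0: ✗ (fails at j=0)
  i=1: ✗ (fails at j=3)
  i=2: ✗ (fails at j=3)
  i=3: ✗ (fails at j=3)
  i=4: ✓ (all of [4,7])
  i=5: ✗ (fails at j=8)
  i=6: ✗ (fails at j=8)
Positions where it holds: {4} → 1.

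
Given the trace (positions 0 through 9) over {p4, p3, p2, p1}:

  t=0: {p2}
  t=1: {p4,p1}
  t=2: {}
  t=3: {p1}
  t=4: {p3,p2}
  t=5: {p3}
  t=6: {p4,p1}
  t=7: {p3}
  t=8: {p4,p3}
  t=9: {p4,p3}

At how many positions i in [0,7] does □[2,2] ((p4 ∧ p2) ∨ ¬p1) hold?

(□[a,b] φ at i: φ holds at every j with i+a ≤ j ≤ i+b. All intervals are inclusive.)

6

Evaluate at each i in [0,7]:
  i=0: ✓ (all of [2,2])
  i=1: ✗ (fails at j=3)
  i=2: ✓ (all of [4,4])
  i=3: ✓ (all of [5,5])
  i=4: ✗ (fails at j=6)
  i=5: ✓ (all of [7,7])
  i=6: ✓ (all of [8,8])
  i=7: ✓ (all of [9,9])
Positions where it holds: {0, 2, 3, 5, 6, 7} → 6.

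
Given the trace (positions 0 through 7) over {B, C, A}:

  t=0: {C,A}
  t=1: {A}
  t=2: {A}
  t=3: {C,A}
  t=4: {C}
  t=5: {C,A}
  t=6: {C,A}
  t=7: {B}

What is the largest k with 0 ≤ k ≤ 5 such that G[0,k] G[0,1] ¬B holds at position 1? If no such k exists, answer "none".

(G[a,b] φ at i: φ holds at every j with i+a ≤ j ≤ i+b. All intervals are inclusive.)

4

G[0,1] ¬B must hold from j=1 onward; find where it first fails.
  j=1: holds
  j=2: holds
  j=3: holds
  j=4: holds
  j=5: holds
  j=6: fails
Holds on [1,5], so largest k = 4.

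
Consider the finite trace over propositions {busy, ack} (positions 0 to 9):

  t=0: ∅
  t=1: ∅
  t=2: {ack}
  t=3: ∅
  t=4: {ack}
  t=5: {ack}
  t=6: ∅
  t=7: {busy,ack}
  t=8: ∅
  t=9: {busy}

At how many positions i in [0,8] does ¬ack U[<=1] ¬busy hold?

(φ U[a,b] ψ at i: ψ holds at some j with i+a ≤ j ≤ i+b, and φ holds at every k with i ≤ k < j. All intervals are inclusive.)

Evaluate at each i in [0,8]:
  i=0: ✓ (rhs at j=0)
  i=1: ✓ (rhs at j=1)
  i=2: ✓ (rhs at j=2)
  i=3: ✓ (rhs at j=3)
  i=4: ✓ (rhs at j=4)
  i=5: ✓ (rhs at j=5)
  i=6: ✓ (rhs at j=6)
  i=7: ✗ (lhs fails at k=7 before rhs at j=8)
  i=8: ✓ (rhs at j=8)
Positions where it holds: {0, 1, 2, 3, 4, 5, 6, 8} → 8.

8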